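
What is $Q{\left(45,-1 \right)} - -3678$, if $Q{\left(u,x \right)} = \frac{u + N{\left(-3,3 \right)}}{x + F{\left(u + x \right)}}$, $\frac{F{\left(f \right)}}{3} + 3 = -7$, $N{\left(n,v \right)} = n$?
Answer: $\frac{113976}{31} \approx 3676.6$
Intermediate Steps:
$F{\left(f \right)} = -30$ ($F{\left(f \right)} = -9 + 3 \left(-7\right) = -9 - 21 = -30$)
$Q{\left(u,x \right)} = \frac{-3 + u}{-30 + x}$ ($Q{\left(u,x \right)} = \frac{u - 3}{x - 30} = \frac{-3 + u}{-30 + x}$)
$Q{\left(45,-1 \right)} - -3678 = \frac{-3 + 45}{-30 - 1} - -3678 = \frac{1}{-31} \cdot 42 + 3678 = \left(- \frac{1}{31}\right) 42 + 3678 = - \frac{42}{31} + 3678 = \frac{113976}{31}$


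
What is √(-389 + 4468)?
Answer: √4079 ≈ 63.867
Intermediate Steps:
√(-389 + 4468) = √4079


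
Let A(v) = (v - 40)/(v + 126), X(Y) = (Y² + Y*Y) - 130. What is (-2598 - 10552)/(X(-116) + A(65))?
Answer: -2511650/5115387 ≈ -0.49100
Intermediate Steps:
X(Y) = -130 + 2*Y² (X(Y) = (Y² + Y²) - 130 = 2*Y² - 130 = -130 + 2*Y²)
A(v) = (-40 + v)/(126 + v)
(-2598 - 10552)/(X(-116) + A(65)) = (-2598 - 10552)/((-130 + 2*(-116)²) + (-40 + 65)/(126 + 65)) = -13150/((-130 + 2*13456) + 25/191) = -13150/((-130 + 26912) + (1/191)*25) = -13150/(26782 + 25/191) = -13150/5115387/191 = -13150*191/5115387 = -2511650/5115387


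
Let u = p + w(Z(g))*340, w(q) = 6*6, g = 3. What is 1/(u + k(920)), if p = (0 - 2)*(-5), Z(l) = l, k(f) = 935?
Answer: 1/13185 ≈ 7.5844e-5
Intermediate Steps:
p = 10 (p = -2*(-5) = 10)
w(q) = 36
u = 12250 (u = 10 + 36*340 = 10 + 12240 = 12250)
1/(u + k(920)) = 1/(12250 + 935) = 1/13185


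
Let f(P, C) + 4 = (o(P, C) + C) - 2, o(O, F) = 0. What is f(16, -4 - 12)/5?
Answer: -22/5 ≈ -4.4000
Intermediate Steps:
f(P, C) = -6 + C (f(P, C) = -4 + ((0 + C) - 2) = -4 + (C - 2) = -4 + (-2 + C) = -6 + C)
f(16, -4 - 12)/5 = (-6 + (-4 - 12))/5 = (-6 - 16)*(1/5) = -22*1/5 = -22/5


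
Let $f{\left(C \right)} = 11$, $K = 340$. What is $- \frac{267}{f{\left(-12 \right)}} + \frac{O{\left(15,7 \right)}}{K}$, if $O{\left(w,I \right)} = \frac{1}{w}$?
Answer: $- \frac{1361689}{56100} \approx -24.273$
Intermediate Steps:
$- \frac{267}{f{\left(-12 \right)}} + \frac{O{\left(15,7 \right)}}{K} = - \frac{267}{11} + \frac{1}{15 \cdot 340} = \left(-267\right) \frac{1}{11} + \frac{1}{15} \cdot \frac{1}{340} = - \frac{267}{11} + \frac{1}{5100} = - \frac{1361689}{56100}$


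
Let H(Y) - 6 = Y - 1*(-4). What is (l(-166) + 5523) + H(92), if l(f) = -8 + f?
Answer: 5451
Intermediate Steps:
H(Y) = 10 + Y (H(Y) = 6 + (Y - 1*(-4)) = 6 + (Y + 4) = 6 + (4 + Y) = 10 + Y)
(l(-166) + 5523) + H(92) = ((-8 - 166) + 5523) + (10 + 92) = (-174 + 5523) + 102 = 5349 + 102 = 5451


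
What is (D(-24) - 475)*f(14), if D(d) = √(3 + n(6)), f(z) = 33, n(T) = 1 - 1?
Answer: -15675 + 33*√3 ≈ -15618.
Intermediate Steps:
n(T) = 0
D(d) = √3 (D(d) = √(3 + 0) = √3)
(D(-24) - 475)*f(14) = (√3 - 475)*33 = (-475 + √3)*33 = -15675 + 33*√3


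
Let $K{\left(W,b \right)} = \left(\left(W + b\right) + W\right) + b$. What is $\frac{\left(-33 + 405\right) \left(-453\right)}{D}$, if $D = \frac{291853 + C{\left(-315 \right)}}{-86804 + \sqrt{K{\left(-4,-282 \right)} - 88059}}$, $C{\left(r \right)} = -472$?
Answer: $\frac{4875954288}{97127} - \frac{56172 i \sqrt{88631}}{97127} \approx 50202.0 - 172.18 i$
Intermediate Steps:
$K{\left(W,b \right)} = 2 W + 2 b$ ($K{\left(W,b \right)} = \left(b + 2 W\right) + b = 2 W + 2 b$)
$D = \frac{291381}{-86804 + i \sqrt{88631}}$ ($D = \frac{291853 - 472}{-86804 + \sqrt{\left(2 \left(-4\right) + 2 \left(-282\right)\right) - 88059}} = \frac{291381}{-86804 + \sqrt{\left(-8 - 564\right) - 88059}} = \frac{291381}{-86804 + \sqrt{-572 - 88059}} = \frac{291381}{-86804 + \sqrt{-88631}} = \frac{291381}{-86804 + i \sqrt{88631}} \approx -3.3567 - 0.011512 i$)
$\frac{\left(-33 + 405\right) \left(-453\right)}{D} = \frac{\left(-33 + 405\right) \left(-453\right)}{- \frac{8431012108}{2511674349} - \frac{97127 i \sqrt{88631}}{2511674349}} = \frac{372 \left(-453\right)}{- \frac{8431012108}{2511674349} - \frac{97127 i \sqrt{88631}}{2511674349}} = - \frac{168516}{- \frac{8431012108}{2511674349} - \frac{97127 i \sqrt{88631}}{2511674349}}$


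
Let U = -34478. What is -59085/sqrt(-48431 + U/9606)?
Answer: 59085*I*sqrt(279332071899)/116315666 ≈ 268.47*I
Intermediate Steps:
-59085/sqrt(-48431 + U/9606) = -59085/sqrt(-48431 - 34478/9606) = -59085/sqrt(-48431 - 34478*1/9606) = -59085/sqrt(-48431 - 17239/4803) = -59085*(-I*sqrt(279332071899)/116315666) = -(-59085)*I*sqrt(279332071899)/116315666 = 59085*I*sqrt(279332071899)/116315666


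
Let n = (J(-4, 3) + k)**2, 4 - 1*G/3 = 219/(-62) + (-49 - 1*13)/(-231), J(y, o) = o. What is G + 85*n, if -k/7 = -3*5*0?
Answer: 3756143/4774 ≈ 786.79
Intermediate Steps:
k = 0 (k = -7*(-3*5)*0 = -(-105)*0 = -7*0 = 0)
G = 104033/4774 (G = 12 - 3*(219/(-62) + (-49 - 1*13)/(-231)) = 12 - 3*(219*(-1/62) + (-49 - 13)*(-1/231)) = 12 - 3*(-219/62 - 62*(-1/231)) = 12 - 3*(-219/62 + 62/231) = 12 - 3*(-46745/14322) = 12 + 46745/4774 = 104033/4774 ≈ 21.792)
n = 9 (n = (3 + 0)**2 = 3**2 = 9)
G + 85*n = 104033/4774 + 85*9 = 104033/4774 + 765 = 3756143/4774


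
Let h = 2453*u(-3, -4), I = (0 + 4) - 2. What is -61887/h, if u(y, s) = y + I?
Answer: 61887/2453 ≈ 25.229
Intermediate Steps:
I = 2 (I = 4 - 2 = 2)
u(y, s) = 2 + y (u(y, s) = y + 2 = 2 + y)
h = -2453 (h = 2453*(2 - 3) = 2453*(-1) = -2453)
-61887/h = -61887/(-2453) = -61887*(-1/2453) = 61887/2453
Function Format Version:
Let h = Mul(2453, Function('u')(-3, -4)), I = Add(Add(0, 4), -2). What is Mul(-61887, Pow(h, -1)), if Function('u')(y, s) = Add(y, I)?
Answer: Rational(61887, 2453) ≈ 25.229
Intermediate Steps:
I = 2 (I = Add(4, -2) = 2)
Function('u')(y, s) = Add(2, y) (Function('u')(y, s) = Add(y, 2) = Add(2, y))
h = -2453 (h = Mul(2453, Add(2, -3)) = Mul(2453, -1) = -2453)
Mul(-61887, Pow(h, -1)) = Mul(-61887, Pow(-2453, -1)) = Mul(-61887, Rational(-1, 2453)) = Rational(61887, 2453)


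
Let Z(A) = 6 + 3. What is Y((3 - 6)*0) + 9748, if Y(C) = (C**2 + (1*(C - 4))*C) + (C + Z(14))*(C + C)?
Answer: 9748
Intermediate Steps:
Z(A) = 9
Y(C) = C**2 + C*(-4 + C) + 2*C*(9 + C) (Y(C) = (C**2 + (1*(C - 4))*C) + (C + 9)*(C + C) = (C**2 + (1*(-4 + C))*C) + (9 + C)*(2*C) = (C**2 + (-4 + C)*C) + 2*C*(9 + C) = (C**2 + C*(-4 + C)) + 2*C*(9 + C) = C**2 + C*(-4 + C) + 2*C*(9 + C))
Y((3 - 6)*0) + 9748 = 2*((3 - 6)*0)*(7 + 2*((3 - 6)*0)) + 9748 = 2*(-3*0)*(7 + 2*(-3*0)) + 9748 = 2*0*(7 + 2*0) + 9748 = 2*0*(7 + 0) + 9748 = 2*0*7 + 9748 = 0 + 9748 = 9748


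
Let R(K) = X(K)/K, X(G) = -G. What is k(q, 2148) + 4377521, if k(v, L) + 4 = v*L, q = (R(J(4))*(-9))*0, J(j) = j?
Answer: 4377517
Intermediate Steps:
R(K) = -1 (R(K) = (-K)/K = -1)
q = 0 (q = -1*(-9)*0 = 9*0 = 0)
k(v, L) = -4 + L*v (k(v, L) = -4 + v*L = -4 + L*v)
k(q, 2148) + 4377521 = (-4 + 2148*0) + 4377521 = (-4 + 0) + 4377521 = -4 + 4377521 = 4377517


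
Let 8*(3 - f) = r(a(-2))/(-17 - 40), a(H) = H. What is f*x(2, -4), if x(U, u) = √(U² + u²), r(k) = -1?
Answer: 1367*√5/228 ≈ 13.407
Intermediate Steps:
f = 1367/456 (f = 3 - (-1)/(8*(-17 - 40)) = 3 - (-1)/(8*(-57)) = 3 - (-1)*(-1)/456 = 3 - ⅛*1/57 = 3 - 1/456 = 1367/456 ≈ 2.9978)
f*x(2, -4) = 1367*√(2² + (-4)²)/456 = 1367*√(4 + 16)/456 = 1367*√20/456 = 1367*(2*√5)/456 = 1367*√5/228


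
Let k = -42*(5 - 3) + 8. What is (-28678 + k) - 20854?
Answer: -49608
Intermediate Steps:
k = -76 (k = -42*2 + 8 = -84 + 8 = -76)
(-28678 + k) - 20854 = (-28678 - 76) - 20854 = -28754 - 20854 = -49608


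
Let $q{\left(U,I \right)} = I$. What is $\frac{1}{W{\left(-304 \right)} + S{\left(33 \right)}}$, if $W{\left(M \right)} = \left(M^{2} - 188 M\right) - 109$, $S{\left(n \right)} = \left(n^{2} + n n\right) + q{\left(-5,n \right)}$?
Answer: $\frac{1}{151670} \approx 6.5933 \cdot 10^{-6}$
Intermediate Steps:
$S{\left(n \right)} = n + 2 n^{2}$ ($S{\left(n \right)} = \left(n^{2} + n n\right) + n = \left(n^{2} + n^{2}\right) + n = 2 n^{2} + n = n + 2 n^{2}$)
$W{\left(M \right)} = -109 + M^{2} - 188 M$
$\frac{1}{W{\left(-304 \right)} + S{\left(33 \right)}} = \frac{1}{\left(-109 + \left(-304\right)^{2} - -57152\right) + 33 \left(1 + 2 \cdot 33\right)} = \frac{1}{\left(-109 + 92416 + 57152\right) + 33 \left(1 + 66\right)} = \frac{1}{149459 + 33 \cdot 67} = \frac{1}{149459 + 2211} = \frac{1}{151670}$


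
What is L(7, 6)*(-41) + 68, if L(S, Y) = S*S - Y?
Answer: -1695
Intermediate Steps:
L(S, Y) = S² - Y
L(7, 6)*(-41) + 68 = (7² - 1*6)*(-41) + 68 = (49 - 6)*(-41) + 68 = 43*(-41) + 68 = -1763 + 68 = -1695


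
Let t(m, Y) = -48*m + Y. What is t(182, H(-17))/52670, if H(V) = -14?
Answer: -875/5267 ≈ -0.16613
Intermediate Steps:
t(m, Y) = Y - 48*m
t(182, H(-17))/52670 = (-14 - 48*182)/52670 = (-14 - 8736)*(1/52670) = -8750*1/52670 = -875/5267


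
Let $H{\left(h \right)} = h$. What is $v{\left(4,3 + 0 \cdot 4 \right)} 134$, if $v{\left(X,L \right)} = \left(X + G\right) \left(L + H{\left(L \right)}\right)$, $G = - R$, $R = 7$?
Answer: $-2412$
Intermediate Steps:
$G = -7$ ($G = \left(-1\right) 7 = -7$)
$v{\left(X,L \right)} = 2 L \left(-7 + X\right)$ ($v{\left(X,L \right)} = \left(X - 7\right) \left(L + L\right) = \left(-7 + X\right) 2 L = 2 L \left(-7 + X\right)$)
$v{\left(4,3 + 0 \cdot 4 \right)} 134 = 2 \left(3 + 0 \cdot 4\right) \left(-7 + 4\right) 134 = 2 \left(3 + 0\right) \left(-3\right) 134 = 2 \cdot 3 \left(-3\right) 134 = \left(-18\right) 134 = -2412$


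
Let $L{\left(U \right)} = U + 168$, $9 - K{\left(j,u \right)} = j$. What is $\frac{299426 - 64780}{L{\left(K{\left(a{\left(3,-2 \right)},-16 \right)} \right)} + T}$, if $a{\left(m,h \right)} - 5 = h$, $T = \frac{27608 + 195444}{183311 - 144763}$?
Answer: $\frac{2261283502}{1732601} \approx 1305.1$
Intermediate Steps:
$T = \frac{55763}{9637}$ ($T = \frac{223052}{38548} = 223052 \cdot \frac{1}{38548} = \frac{55763}{9637} \approx 5.7863$)
$a{\left(m,h \right)} = 5 + h$
$K{\left(j,u \right)} = 9 - j$
$L{\left(U \right)} = 168 + U$
$\frac{299426 - 64780}{L{\left(K{\left(a{\left(3,-2 \right)},-16 \right)} \right)} + T} = \frac{299426 - 64780}{\left(168 + \left(9 - \left(5 - 2\right)\right)\right) + \frac{55763}{9637}} = \frac{234646}{\left(168 + \left(9 - 3\right)\right) + \frac{55763}{9637}} = \frac{234646}{\left(168 + 6\right) + \frac{55763}{9637}} = \frac{234646}{174 + \frac{55763}{9637}} = \frac{234646}{\frac{1732601}{9637}} = 234646 \cdot \frac{9637}{1732601} = \frac{2261283502}{1732601}$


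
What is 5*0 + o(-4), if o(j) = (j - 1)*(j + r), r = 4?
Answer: 0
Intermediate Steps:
o(j) = (-1 + j)*(4 + j) (o(j) = (j - 1)*(j + 4) = (-1 + j)*(4 + j))
5*0 + o(-4) = 5*0 + (-4 + (-4)² + 3*(-4)) = 0 + (-4 + 16 - 12) = 0 + 0 = 0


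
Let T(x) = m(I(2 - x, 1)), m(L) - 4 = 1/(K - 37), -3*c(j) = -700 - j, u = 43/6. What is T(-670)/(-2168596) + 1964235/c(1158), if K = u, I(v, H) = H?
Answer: 285927808847630/90154499359 ≈ 3171.5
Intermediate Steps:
u = 43/6 (u = 43*(⅙) = 43/6 ≈ 7.1667)
K = 43/6 ≈ 7.1667
c(j) = 700/3 + j/3 (c(j) = -(-700 - j)/3 = 700/3 + j/3)
m(L) = 710/179 (m(L) = 4 + 1/(43/6 - 37) = 4 + 1/(-179/6) = 4 - 6/179 = 710/179)
T(x) = 710/179
T(-670)/(-2168596) + 1964235/c(1158) = (710/179)/(-2168596) + 1964235/(700/3 + (⅓)*1158) = (710/179)*(-1/2168596) + 1964235/(700/3 + 386) = -355/194089342 + 1964235/(1858/3) = -355/194089342 + 1964235*(3/1858) = -355/194089342 + 5892705/1858 = 285927808847630/90154499359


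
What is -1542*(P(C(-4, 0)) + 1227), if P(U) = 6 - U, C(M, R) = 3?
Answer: -1896660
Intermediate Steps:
-1542*(P(C(-4, 0)) + 1227) = -1542*((6 - 1*3) + 1227) = -1542*((6 - 3) + 1227) = -1542*(3 + 1227) = -1542*1230 = -1896660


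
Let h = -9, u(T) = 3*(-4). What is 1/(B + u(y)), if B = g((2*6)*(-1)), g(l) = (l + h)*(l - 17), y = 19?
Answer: 1/597 ≈ 0.0016750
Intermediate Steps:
u(T) = -12
g(l) = (-17 + l)*(-9 + l) (g(l) = (l - 9)*(l - 17) = (-9 + l)*(-17 + l) = (-17 + l)*(-9 + l))
B = 609 (B = 153 + ((2*6)*(-1))**2 - 26*2*6*(-1) = 153 + (12*(-1))**2 - 312*(-1) = 153 + (-12)**2 - 26*(-12) = 153 + 144 + 312 = 609)
1/(B + u(y)) = 1/(609 - 12) = 1/597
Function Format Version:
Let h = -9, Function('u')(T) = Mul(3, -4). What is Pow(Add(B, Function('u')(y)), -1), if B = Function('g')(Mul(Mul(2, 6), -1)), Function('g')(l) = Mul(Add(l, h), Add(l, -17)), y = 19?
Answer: Rational(1, 597) ≈ 0.0016750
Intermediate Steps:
Function('u')(T) = -12
Function('g')(l) = Mul(Add(-17, l), Add(-9, l)) (Function('g')(l) = Mul(Add(l, -9), Add(l, -17)) = Mul(Add(-9, l), Add(-17, l)) = Mul(Add(-17, l), Add(-9, l)))
B = 609 (B = Add(153, Pow(Mul(Mul(2, 6), -1), 2), Mul(-26, Mul(Mul(2, 6), -1))) = Add(153, Pow(Mul(12, -1), 2), Mul(-26, Mul(12, -1))) = Add(153, Pow(-12, 2), Mul(-26, -12)) = Add(153, 144, 312) = 609)
Pow(Add(B, Function('u')(y)), -1) = Pow(Add(609, -12), -1) = Pow(597, -1) = Rational(1, 597)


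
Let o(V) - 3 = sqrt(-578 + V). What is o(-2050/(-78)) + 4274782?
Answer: 4274785 + I*sqrt(839163)/39 ≈ 4.2748e+6 + 23.489*I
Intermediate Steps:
o(V) = 3 + sqrt(-578 + V)
o(-2050/(-78)) + 4274782 = (3 + sqrt(-578 - 2050/(-78))) + 4274782 = (3 + sqrt(-578 - 2050*(-1/78))) + 4274782 = (3 + sqrt(-578 + 1025/39)) + 4274782 = (3 + sqrt(-21517/39)) + 4274782 = (3 + I*sqrt(839163)/39) + 4274782 = 4274785 + I*sqrt(839163)/39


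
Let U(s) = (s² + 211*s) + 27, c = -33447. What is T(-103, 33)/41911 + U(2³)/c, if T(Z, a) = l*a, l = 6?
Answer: -22645721/467265739 ≈ -0.048464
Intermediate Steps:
T(Z, a) = 6*a
U(s) = 27 + s² + 211*s
T(-103, 33)/41911 + U(2³)/c = (6*33)/41911 + (27 + (2³)² + 211*2³)/(-33447) = 198*(1/41911) + (27 + 8² + 211*8)*(-1/33447) = 198/41911 + (27 + 64 + 1688)*(-1/33447) = 198/41911 + 1779*(-1/33447) = 198/41911 - 593/11149 = -22645721/467265739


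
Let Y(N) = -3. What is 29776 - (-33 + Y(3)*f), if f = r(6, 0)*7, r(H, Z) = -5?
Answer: 29704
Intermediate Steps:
f = -35 (f = -5*7 = -35)
29776 - (-33 + Y(3)*f) = 29776 - (-33 - 3*(-35)) = 29776 - (-33 + 105) = 29776 - 1*72 = 29776 - 72 = 29704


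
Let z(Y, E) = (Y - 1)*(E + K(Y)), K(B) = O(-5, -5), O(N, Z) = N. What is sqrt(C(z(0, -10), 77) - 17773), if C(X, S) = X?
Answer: I*sqrt(17758) ≈ 133.26*I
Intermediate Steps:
K(B) = -5
z(Y, E) = (-1 + Y)*(-5 + E) (z(Y, E) = (Y - 1)*(E - 5) = (-1 + Y)*(-5 + E))
sqrt(C(z(0, -10), 77) - 17773) = sqrt((5 - 1*(-10) - 5*0 - 10*0) - 17773) = sqrt((5 + 10 + 0 + 0) - 17773) = sqrt(15 - 17773) = sqrt(-17758) = I*sqrt(17758)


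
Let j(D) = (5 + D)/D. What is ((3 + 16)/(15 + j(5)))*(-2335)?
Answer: -44365/17 ≈ -2609.7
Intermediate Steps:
j(D) = (5 + D)/D
((3 + 16)/(15 + j(5)))*(-2335) = ((3 + 16)/(15 + (5 + 5)/5))*(-2335) = (19/(15 + (⅕)*10))*(-2335) = (19/(15 + 2))*(-2335) = (19/17)*(-2335) = -44365/17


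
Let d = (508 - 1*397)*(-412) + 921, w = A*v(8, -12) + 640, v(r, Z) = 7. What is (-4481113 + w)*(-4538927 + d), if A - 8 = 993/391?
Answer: 8029957683006848/391 ≈ 2.0537e+13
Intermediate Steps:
A = 4121/391 (A = 8 + 993/391 = 4121/391 ≈ 10.540)
w = 279087/391 (w = (4121/391)*7 + 640 = 28847/391 + 640 = 279087/391 ≈ 713.78)
d = -44811 (d = (508 - 397)*(-412) + 921 = 111*(-412) + 921 = -45732 + 921 = -44811)
(-4481113 + w)*(-4538927 + d) = (-4481113 + 279087/391)*(-4538927 - 44811) = -1751836096/391*(-4583738) = 8029957683006848/391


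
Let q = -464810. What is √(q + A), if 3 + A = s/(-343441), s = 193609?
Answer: 3*I*√124320996701142/49063 ≈ 681.77*I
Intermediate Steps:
A = -1223932/343441 (A = -3 + 193609/(-343441) = -3 + 193609*(-1/343441) = -3 - 193609/343441 = -1223932/343441 ≈ -3.5637)
√(q + A) = √(-464810 - 1223932/343441) = √(-159636035142/343441) = 3*I*√124320996701142/49063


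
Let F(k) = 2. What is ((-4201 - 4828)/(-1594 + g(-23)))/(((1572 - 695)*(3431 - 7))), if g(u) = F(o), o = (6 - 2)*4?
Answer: 9029/4780534016 ≈ 1.8887e-6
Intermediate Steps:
o = 16 (o = 4*4 = 16)
g(u) = 2
((-4201 - 4828)/(-1594 + g(-23)))/(((1572 - 695)*(3431 - 7))) = ((-4201 - 4828)/(-1594 + 2))/(((1572 - 695)*(3431 - 7))) = (-9029/(-1592))/((877*3424)) = -9029*(-1/1592)/3002848 = (9029/1592)*(1/3002848) = 9029/4780534016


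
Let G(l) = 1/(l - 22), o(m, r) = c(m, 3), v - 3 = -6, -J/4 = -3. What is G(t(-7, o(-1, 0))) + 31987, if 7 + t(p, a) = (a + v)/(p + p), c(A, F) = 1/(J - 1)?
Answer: 70915102/2217 ≈ 31987.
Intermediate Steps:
J = 12 (J = -4*(-3) = 12)
v = -3 (v = 3 - 6 = -3)
c(A, F) = 1/11 (c(A, F) = 1/(12 - 1) = 1/11)
o(m, r) = 1/11
t(p, a) = -7 + (-3 + a)/(2*p) (t(p, a) = -7 + (a - 3)/(p + p) = -7 + (-3 + a)/((2*p)) = -7 + (-3 + a)*(1/(2*p)) = -7 + (-3 + a)/(2*p))
G(l) = 1/(-22 + l)
G(t(-7, o(-1, 0))) + 31987 = 1/(-22 + (½)*(-3 + 1/11 - 14*(-7))/(-7)) + 31987 = 1/(-22 + (½)*(-⅐)*(-3 + 1/11 + 98)) + 31987 = 1/(-22 + (½)*(-⅐)*(1046/11)) + 31987 = 1/(-22 - 523/77) + 31987 = 1/(-2217/77) + 31987 = -77/2217 + 31987 = 70915102/2217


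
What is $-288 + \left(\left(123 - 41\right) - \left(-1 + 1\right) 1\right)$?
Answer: $-206$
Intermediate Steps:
$-288 + \left(\left(123 - 41\right) - \left(-1 + 1\right) 1\right) = -288 + \left(82 - 0 \cdot 1\right) = -288 + \left(82 - 0\right) = -288 + \left(82 + 0\right) = -288 + 82 = -206$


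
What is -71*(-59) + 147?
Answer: 4336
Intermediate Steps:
-71*(-59) + 147 = 4189 + 147 = 4336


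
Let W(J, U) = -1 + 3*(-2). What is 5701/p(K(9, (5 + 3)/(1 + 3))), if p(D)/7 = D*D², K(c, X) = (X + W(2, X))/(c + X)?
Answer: -7588031/875 ≈ -8672.0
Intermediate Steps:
W(J, U) = -7 (W(J, U) = -1 - 6 = -7)
K(c, X) = (-7 + X)/(X + c) (K(c, X) = (X - 7)/(c + X) = (-7 + X)/(X + c))
p(D) = 7*D³ (p(D) = 7*(D*D²) = 7*D³)
5701/p(K(9, (5 + 3)/(1 + 3))) = 5701/((7*((-7 + (5 + 3)/(1 + 3))/((5 + 3)/(1 + 3) + 9))³)) = 5701/((7*((-7 + 8/4)/(8/4 + 9))³)) = 5701/((7*((-7 + 8*(¼))/(8*(¼) + 9))³)) = 5701/((7*((-7 + 2)/(2 + 9))³)) = 5701/((7*(-5/11)³)) = 5701/((7*(-125/1331))) = 5701/(-875/1331) = 5701*(-1331/875) = -7588031/875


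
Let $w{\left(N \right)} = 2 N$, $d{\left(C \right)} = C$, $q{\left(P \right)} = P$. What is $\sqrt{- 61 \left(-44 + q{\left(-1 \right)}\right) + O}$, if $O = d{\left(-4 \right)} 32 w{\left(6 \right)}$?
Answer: $\sqrt{1209} \approx 34.771$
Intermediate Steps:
$O = -1536$ ($O = \left(-4\right) 32 \cdot 2 \cdot 6 = \left(-128\right) 12 = -1536$)
$\sqrt{- 61 \left(-44 + q{\left(-1 \right)}\right) + O} = \sqrt{- 61 \left(-44 - 1\right) - 1536} = \sqrt{\left(-61\right) \left(-45\right) - 1536} = \sqrt{2745 - 1536} = \sqrt{1209}$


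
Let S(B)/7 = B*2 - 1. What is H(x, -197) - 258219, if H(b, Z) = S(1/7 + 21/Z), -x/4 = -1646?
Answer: -50870422/197 ≈ -2.5823e+5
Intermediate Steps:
x = 6584 (x = -4*(-1646) = 6584)
S(B) = -7 + 14*B (S(B) = 7*(B*2 - 1) = 7*(2*B - 1) = 7*(-1 + 2*B) = -7 + 14*B)
H(b, Z) = -5 + 294/Z (H(b, Z) = -7 + 14*(1/7 + 21/Z) = -7 + (2 + 294/Z) = -5 + 294/Z)
H(x, -197) - 258219 = (-5 + 294/(-197)) - 258219 = (-5 + 294*(-1/197)) - 258219 = (-5 - 294/197) - 258219 = -1279/197 - 258219 = -50870422/197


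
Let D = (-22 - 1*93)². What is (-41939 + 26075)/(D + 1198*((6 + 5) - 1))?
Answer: -15864/25205 ≈ -0.62940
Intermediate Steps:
D = 13225 (D = (-22 - 93)² = (-115)² = 13225)
(-41939 + 26075)/(D + 1198*((6 + 5) - 1)) = (-41939 + 26075)/(13225 + 1198*((6 + 5) - 1)) = -15864/(13225 + 1198*(11 - 1)) = -15864/(13225 + 1198*10) = -15864/(13225 + 11980) = -15864/25205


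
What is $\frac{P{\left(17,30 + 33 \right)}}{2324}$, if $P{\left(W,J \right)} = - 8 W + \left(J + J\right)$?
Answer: $- \frac{5}{1162} \approx -0.0043029$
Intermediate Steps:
$P{\left(W,J \right)} = - 8 W + 2 J$
$\frac{P{\left(17,30 + 33 \right)}}{2324} = \frac{\left(-8\right) 17 + 2 \left(30 + 33\right)}{2324} = \left(-136 + 2 \cdot 63\right) \frac{1}{2324} = \left(-136 + 126\right) \frac{1}{2324} = \left(-10\right) \frac{1}{2324} = - \frac{5}{1162}$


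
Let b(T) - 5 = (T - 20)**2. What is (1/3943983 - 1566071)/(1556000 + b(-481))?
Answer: -3088278700396/3563400472449 ≈ -0.86667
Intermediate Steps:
b(T) = 5 + (-20 + T)**2 (b(T) = 5 + (T - 20)**2 = 5 + (-20 + T)**2)
(1/3943983 - 1566071)/(1556000 + b(-481)) = (1/3943983 - 1566071)/(1556000 + (5 + (-20 - 481)**2)) = (1/3943983 - 1566071)/(1556000 + (5 + (-501)**2)) = -6176557400792/(3943983*(1556000 + (5 + 251001))) = -6176557400792/(3943983*(1556000 + 251006)) = -6176557400792/3943983/1807006 = -6176557400792/3943983*1/1807006 = -3088278700396/3563400472449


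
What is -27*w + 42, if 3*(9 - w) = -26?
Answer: -435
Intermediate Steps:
w = 53/3 (w = 9 - ⅓*(-26) = 9 + 26/3 = 53/3 ≈ 17.667)
-27*w + 42 = -27*53/3 + 42 = -477 + 42 = -435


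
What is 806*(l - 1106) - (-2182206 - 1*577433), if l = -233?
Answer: 1680405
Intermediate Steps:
806*(l - 1106) - (-2182206 - 1*577433) = 806*(-233 - 1106) - (-2182206 - 1*577433) = 806*(-1339) - (-2182206 - 577433) = -1079234 - 1*(-2759639) = -1079234 + 2759639 = 1680405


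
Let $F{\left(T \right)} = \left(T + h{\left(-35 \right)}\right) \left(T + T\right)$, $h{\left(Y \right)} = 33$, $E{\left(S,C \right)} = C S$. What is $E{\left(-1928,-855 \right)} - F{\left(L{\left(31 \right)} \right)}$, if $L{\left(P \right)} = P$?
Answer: $1644472$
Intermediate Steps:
$F{\left(T \right)} = 2 T \left(33 + T\right)$ ($F{\left(T \right)} = \left(T + 33\right) \left(T + T\right) = \left(33 + T\right) 2 T = 2 T \left(33 + T\right)$)
$E{\left(-1928,-855 \right)} - F{\left(L{\left(31 \right)} \right)} = \left(-855\right) \left(-1928\right) - 2 \cdot 31 \left(33 + 31\right) = 1648440 - 2 \cdot 31 \cdot 64 = 1648440 - 3968 = 1644472$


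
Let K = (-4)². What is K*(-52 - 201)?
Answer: -4048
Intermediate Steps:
K = 16
K*(-52 - 201) = 16*(-52 - 201) = 16*(-253) = -4048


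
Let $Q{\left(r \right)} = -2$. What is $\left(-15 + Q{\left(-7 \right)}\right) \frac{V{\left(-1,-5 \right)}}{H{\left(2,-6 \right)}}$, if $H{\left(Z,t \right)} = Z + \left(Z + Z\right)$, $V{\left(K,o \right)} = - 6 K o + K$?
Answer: $\frac{527}{6} \approx 87.833$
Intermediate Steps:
$V{\left(K,o \right)} = K - 6 K o$ ($V{\left(K,o \right)} = - 6 K o + K = K - 6 K o$)
$H{\left(Z,t \right)} = 3 Z$ ($H{\left(Z,t \right)} = Z + 2 Z = 3 Z$)
$\left(-15 + Q{\left(-7 \right)}\right) \frac{V{\left(-1,-5 \right)}}{H{\left(2,-6 \right)}} = \left(-15 - 2\right) \frac{\left(-1\right) \left(1 - -30\right)}{3 \cdot 2} = - 17 \frac{\left(-1\right) \left(1 + 30\right)}{6} = - 17 \left(-1\right) 31 \cdot \frac{1}{6} = - 17 \left(\left(-31\right) \frac{1}{6}\right) = \left(-17\right) \left(- \frac{31}{6}\right) = \frac{527}{6}$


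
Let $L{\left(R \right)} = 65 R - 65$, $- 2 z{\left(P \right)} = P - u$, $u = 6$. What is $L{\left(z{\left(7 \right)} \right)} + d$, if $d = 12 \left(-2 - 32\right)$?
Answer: $- \frac{1011}{2} \approx -505.5$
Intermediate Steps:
$z{\left(P \right)} = 3 - \frac{P}{2}$ ($z{\left(P \right)} = - \frac{P - 6}{2} = - \frac{-6 + P}{2} = 3 - \frac{P}{2}$)
$d = -408$ ($d = 12 \left(-34\right) = -408$)
$L{\left(R \right)} = -65 + 65 R$
$L{\left(z{\left(7 \right)} \right)} + d = \left(-65 + 65 \left(3 - \frac{7}{2}\right)\right) - 408 = \left(-65 + 65 \left(- \frac{1}{2}\right)\right) - 408 = \left(-65 - \frac{65}{2}\right) - 408 = - \frac{195}{2} - 408 = - \frac{1011}{2}$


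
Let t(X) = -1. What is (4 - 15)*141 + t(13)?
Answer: -1552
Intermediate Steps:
(4 - 15)*141 + t(13) = (4 - 15)*141 - 1 = -11*141 - 1 = -1551 - 1 = -1552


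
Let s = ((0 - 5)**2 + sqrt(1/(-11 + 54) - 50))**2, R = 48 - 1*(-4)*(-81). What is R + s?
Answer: 12858/43 + 50*I*sqrt(92407)/43 ≈ 299.02 + 353.47*I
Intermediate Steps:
R = -276 (R = 48 + 4*(-81) = 48 - 324 = -276)
s = (25 + I*sqrt(92407)/43)**2 (s = ((-5)**2 + sqrt(1/43 - 50))**2 = (25 + sqrt(1/43 - 50))**2 = (25 + sqrt(-2149/43))**2 = (25 + I*sqrt(92407)/43)**2 ≈ 575.02 + 353.47*I)
R + s = -276 + (24726/43 + 50*I*sqrt(92407)/43) = 12858/43 + 50*I*sqrt(92407)/43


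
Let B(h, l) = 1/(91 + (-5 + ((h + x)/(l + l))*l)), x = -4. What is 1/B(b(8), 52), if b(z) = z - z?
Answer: 84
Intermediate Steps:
b(z) = 0
B(h, l) = 1/(84 + h/2) (B(h, l) = 1/(91 + (-5 + ((h - 4)/(l + l))*l)) = 1/(91 + (-5 + ((-4 + h)/((2*l)))*l)) = 1/(91 + (-5 + ((-4 + h)*(1/(2*l)))*l)) = 1/(91 + (-5 + ((-4 + h)/(2*l))*l)) = 1/(91 + (-5 + (-2 + h/2))) = 1/(91 + (-7 + h/2)) = 1/(84 + h/2))
1/B(b(8), 52) = 1/(2/(168 + 0)) = 1/(2/168) = 1/(2*(1/168)) = 1/(1/84) = 84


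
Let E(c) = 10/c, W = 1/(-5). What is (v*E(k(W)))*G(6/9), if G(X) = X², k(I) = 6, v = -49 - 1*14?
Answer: -140/3 ≈ -46.667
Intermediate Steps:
v = -63 (v = -49 - 14 = -63)
W = -⅕ (W = 1*(-⅕) = -⅕ ≈ -0.20000)
(v*E(k(W)))*G(6/9) = (-630/6)*(6/9)² = (-630/6)*(6*(⅑))² = (-63*5/3)*(⅔)² = -105*4/9 = -140/3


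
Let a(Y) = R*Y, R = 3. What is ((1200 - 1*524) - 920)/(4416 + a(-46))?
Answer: -122/2139 ≈ -0.057036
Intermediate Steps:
a(Y) = 3*Y
((1200 - 1*524) - 920)/(4416 + a(-46)) = ((1200 - 1*524) - 920)/(4416 + 3*(-46)) = ((1200 - 524) - 920)/(4416 - 138) = (676 - 920)/4278 = -244*1/4278 = -122/2139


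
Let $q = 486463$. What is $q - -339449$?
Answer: $825912$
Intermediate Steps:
$q - -339449 = 486463 - -339449 = 486463 + 339449 = 825912$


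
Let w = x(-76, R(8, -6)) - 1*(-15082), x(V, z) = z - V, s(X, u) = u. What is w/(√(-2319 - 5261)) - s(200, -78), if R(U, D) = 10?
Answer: 78 - 7584*I*√1895/1895 ≈ 78.0 - 174.22*I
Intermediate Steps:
w = 15168 (w = (10 - 1*(-76)) - 1*(-15082) = (10 + 76) + 15082 = 86 + 15082 = 15168)
w/(√(-2319 - 5261)) - s(200, -78) = 15168/(√(-2319 - 5261)) - 1*(-78) = 15168/(√(-7580)) + 78 = 15168/((2*I*√1895)) + 78 = 15168*(-I*√1895/3790) + 78 = -7584*I*√1895/1895 + 78 = 78 - 7584*I*√1895/1895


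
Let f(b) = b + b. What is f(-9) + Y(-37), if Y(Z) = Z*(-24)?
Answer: 870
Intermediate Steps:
Y(Z) = -24*Z
f(b) = 2*b
f(-9) + Y(-37) = 2*(-9) - 24*(-37) = -18 + 888 = 870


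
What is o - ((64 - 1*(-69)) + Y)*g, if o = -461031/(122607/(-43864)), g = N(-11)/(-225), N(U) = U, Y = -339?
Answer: 705156854/4275 ≈ 1.6495e+5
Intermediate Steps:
g = 11/225 (g = -11/(-225) = -11*(-1/225) = 11/225 ≈ 0.048889)
o = 28204552/171 (o = -461031/(122607*(-1/43864)) = -461031/(-122607/43864) = -461031*(-43864/122607) = 28204552/171 ≈ 1.6494e+5)
o - ((64 - 1*(-69)) + Y)*g = 28204552/171 - ((64 - 1*(-69)) - 339)*11/225 = 28204552/171 - ((64 + 69) - 339)*11/225 = 28204552/171 - (133 - 339)*11/225 = 28204552/171 - (-206)*11/225 = 28204552/171 - 1*(-2266/225) = 28204552/171 + 2266/225 = 705156854/4275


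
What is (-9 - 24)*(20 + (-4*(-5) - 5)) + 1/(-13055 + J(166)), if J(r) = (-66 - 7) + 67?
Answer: -15085456/13061 ≈ -1155.0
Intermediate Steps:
J(r) = -6 (J(r) = -73 + 67 = -6)
(-9 - 24)*(20 + (-4*(-5) - 5)) + 1/(-13055 + J(166)) = (-9 - 24)*(20 + (-4*(-5) - 5)) + 1/(-13055 - 6) = -33*(20 + (20 - 5)) + 1/(-13061) = -33*(20 + 15) - 1/13061 = -33*35 - 1/13061 = -1155 - 1/13061 = -15085456/13061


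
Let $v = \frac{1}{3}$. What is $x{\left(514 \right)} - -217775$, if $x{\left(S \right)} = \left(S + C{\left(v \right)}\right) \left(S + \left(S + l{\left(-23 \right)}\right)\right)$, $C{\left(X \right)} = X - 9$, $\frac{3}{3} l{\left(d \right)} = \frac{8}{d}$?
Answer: $\frac{50858651}{69} \approx 7.3708 \cdot 10^{5}$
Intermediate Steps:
$v = \frac{1}{3} \approx 0.33333$
$l{\left(d \right)} = \frac{8}{d}$
$C{\left(X \right)} = -9 + X$ ($C{\left(X \right)} = X - 9 = -9 + X$)
$x{\left(S \right)} = \left(- \frac{26}{3} + S\right) \left(- \frac{8}{23} + 2 S\right)$ ($x{\left(S \right)} = \left(S + \left(-9 + \frac{1}{3}\right)\right) \left(S + \left(S + \frac{8}{-23}\right)\right) = \left(S - \frac{26}{3}\right) \left(S + \left(S + 8 \left(- \frac{1}{23}\right)\right)\right) = \left(- \frac{26}{3} + S\right) \left(S + \left(S - \frac{8}{23}\right)\right) = \left(- \frac{26}{3} + S\right) \left(S + \left(- \frac{8}{23} + S\right)\right) = \left(- \frac{26}{3} + S\right) \left(- \frac{8}{23} + 2 S\right)$)
$x{\left(514 \right)} - -217775 = \left(\frac{208}{69} + 2 \cdot 514^{2} - \frac{627080}{69}\right) - -217775 = \left(\frac{208}{69} + 2 \cdot 264196 - \frac{627080}{69}\right) + 217775 = \left(\frac{208}{69} + 528392 - \frac{627080}{69}\right) + 217775 = \frac{35832176}{69} + 217775 = \frac{50858651}{69}$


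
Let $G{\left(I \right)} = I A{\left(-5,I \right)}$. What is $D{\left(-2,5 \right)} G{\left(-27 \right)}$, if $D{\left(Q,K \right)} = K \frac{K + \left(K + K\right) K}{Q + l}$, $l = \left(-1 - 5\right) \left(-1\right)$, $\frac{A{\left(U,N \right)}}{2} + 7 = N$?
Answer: $126225$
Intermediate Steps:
$A{\left(U,N \right)} = -14 + 2 N$
$l = 6$ ($l = \left(-6\right) \left(-1\right) = 6$)
$G{\left(I \right)} = I \left(-14 + 2 I\right)$
$D{\left(Q,K \right)} = \frac{K \left(K + 2 K^{2}\right)}{6 + Q}$ ($D{\left(Q,K \right)} = K \frac{K + \left(K + K\right) K}{Q + 6} = K \frac{K + 2 K K}{6 + Q} = K \frac{K + 2 K^{2}}{6 + Q} = \frac{K \left(K + 2 K^{2}\right)}{6 + Q}$)
$D{\left(-2,5 \right)} G{\left(-27 \right)} = \frac{5^{2} \left(1 + 2 \cdot 5\right)}{6 - 2} \cdot 2 \left(-27\right) \left(-7 - 27\right) = \frac{25 \left(1 + 10\right)}{4} \cdot 2 \left(-27\right) \left(-34\right) = 25 \cdot \frac{1}{4} \cdot 11 \cdot 1836 = \frac{275}{4} \cdot 1836 = 126225$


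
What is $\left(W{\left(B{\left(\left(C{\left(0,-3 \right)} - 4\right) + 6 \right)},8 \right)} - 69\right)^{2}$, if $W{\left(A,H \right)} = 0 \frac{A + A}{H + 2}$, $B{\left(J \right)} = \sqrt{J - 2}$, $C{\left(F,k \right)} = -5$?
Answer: $4761$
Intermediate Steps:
$B{\left(J \right)} = \sqrt{-2 + J}$
$W{\left(A,H \right)} = 0$ ($W{\left(A,H \right)} = 0 \frac{2 A}{2 + H} = 0$)
$\left(W{\left(B{\left(\left(C{\left(0,-3 \right)} - 4\right) + 6 \right)},8 \right)} - 69\right)^{2} = \left(0 - 69\right)^{2} = \left(-69\right)^{2} = 4761$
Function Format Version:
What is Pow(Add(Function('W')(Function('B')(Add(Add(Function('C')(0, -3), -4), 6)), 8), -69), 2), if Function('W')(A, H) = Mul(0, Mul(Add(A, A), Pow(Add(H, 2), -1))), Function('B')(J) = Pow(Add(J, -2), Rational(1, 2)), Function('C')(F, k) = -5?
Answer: 4761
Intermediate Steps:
Function('B')(J) = Pow(Add(-2, J), Rational(1, 2))
Function('W')(A, H) = 0 (Function('W')(A, H) = Mul(0, Mul(Mul(2, A), Pow(Add(2, H), -1))) = Mul(0, Mul(2, A, Pow(Add(2, H), -1))) = 0)
Pow(Add(Function('W')(Function('B')(Add(Add(Function('C')(0, -3), -4), 6)), 8), -69), 2) = Pow(Add(0, -69), 2) = Pow(-69, 2) = 4761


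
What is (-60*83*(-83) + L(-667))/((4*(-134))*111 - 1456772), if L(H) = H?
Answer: -412673/1516268 ≈ -0.27216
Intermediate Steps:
(-60*83*(-83) + L(-667))/((4*(-134))*111 - 1456772) = (-60*83*(-83) - 667)/((4*(-134))*111 - 1456772) = (-4980*(-83) - 667)/(-536*111 - 1456772) = (413340 - 667)/(-59496 - 1456772) = 412673/(-1516268) = 412673*(-1/1516268) = -412673/1516268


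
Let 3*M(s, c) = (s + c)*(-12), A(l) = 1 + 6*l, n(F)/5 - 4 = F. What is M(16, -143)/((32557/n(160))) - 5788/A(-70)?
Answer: 362978556/13641383 ≈ 26.609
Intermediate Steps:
n(F) = 20 + 5*F
M(s, c) = -4*c - 4*s (M(s, c) = ((s + c)*(-12))/3 = ((c + s)*(-12))/3 = (-12*c - 12*s)/3 = -4*c - 4*s)
M(16, -143)/((32557/n(160))) - 5788/A(-70) = (-4*(-143) - 4*16)/((32557/(20 + 5*160))) - 5788/(1 + 6*(-70)) = (572 - 64)/((32557/(20 + 800))) - 5788/(1 - 420) = 508/((32557/820)) - 5788/(-419) = 508/((32557*(1/820))) - 5788*(-1/419) = 508/(32557/820) + 5788/419 = 508*(820/32557) + 5788/419 = 416560/32557 + 5788/419 = 362978556/13641383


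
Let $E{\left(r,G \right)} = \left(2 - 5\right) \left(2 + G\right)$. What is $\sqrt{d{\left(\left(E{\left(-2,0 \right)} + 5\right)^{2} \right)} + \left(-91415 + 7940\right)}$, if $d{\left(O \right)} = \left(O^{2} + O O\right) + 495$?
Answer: $i \sqrt{82978} \approx 288.06 i$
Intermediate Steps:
$E{\left(r,G \right)} = -6 - 3 G$ ($E{\left(r,G \right)} = - 3 \left(2 + G\right) = -6 - 3 G$)
$d{\left(O \right)} = 495 + 2 O^{2}$ ($d{\left(O \right)} = \left(O^{2} + O^{2}\right) + 495 = 2 O^{2} + 495 = 495 + 2 O^{2}$)
$\sqrt{d{\left(\left(E{\left(-2,0 \right)} + 5\right)^{2} \right)} + \left(-91415 + 7940\right)} = \sqrt{\left(495 + 2 \left(\left(\left(-6 - 0\right) + 5\right)^{2}\right)^{2}\right) + \left(-91415 + 7940\right)} = \sqrt{\left(495 + 2 \left(\left(\left(-6 + 0\right) + 5\right)^{2}\right)^{2}\right) - 83475} = \sqrt{\left(495 + 2 \left(\left(-6 + 5\right)^{2}\right)^{2}\right) - 83475} = \sqrt{\left(495 + 2 \left(\left(-1\right)^{2}\right)^{2}\right) - 83475} = \sqrt{\left(495 + 2 \cdot 1^{2}\right) - 83475} = \sqrt{\left(495 + 2 \cdot 1\right) - 83475} = \sqrt{\left(495 + 2\right) - 83475} = \sqrt{497 - 83475} = \sqrt{-82978} = i \sqrt{82978}$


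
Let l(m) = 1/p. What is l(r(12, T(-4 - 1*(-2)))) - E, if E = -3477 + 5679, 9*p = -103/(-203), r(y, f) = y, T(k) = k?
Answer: -224979/103 ≈ -2184.3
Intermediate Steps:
p = 103/1827 (p = (-103/(-203))/9 = (-103*(-1/203))/9 = (⅑)*(103/203) = 103/1827 ≈ 0.056377)
l(m) = 1827/103 (l(m) = 1/(103/1827) = 1827/103)
E = 2202
l(r(12, T(-4 - 1*(-2)))) - E = 1827/103 - 1*2202 = 1827/103 - 2202 = -224979/103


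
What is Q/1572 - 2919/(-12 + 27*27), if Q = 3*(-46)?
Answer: -260423/62618 ≈ -4.1589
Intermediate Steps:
Q = -138
Q/1572 - 2919/(-12 + 27*27) = -138/1572 - 2919/(-12 + 27*27) = -138*1/1572 - 2919/(-12 + 729) = -23/262 - 2919/717 = -23/262 - 2919*1/717 = -23/262 - 973/239 = -260423/62618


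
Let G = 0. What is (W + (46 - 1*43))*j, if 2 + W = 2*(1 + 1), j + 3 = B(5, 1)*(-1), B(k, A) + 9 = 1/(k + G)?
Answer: 29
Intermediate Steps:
B(k, A) = -9 + 1/k (B(k, A) = -9 + 1/(k + 0) = -9 + 1/k)
j = 29/5 (j = -3 + (-9 + 1/5)*(-1) = -3 + (-9 + ⅕)*(-1) = -3 - 44/5*(-1) = -3 + 44/5 = 29/5 ≈ 5.8000)
W = 2 (W = -2 + 2*(1 + 1) = -2 + 2*2 = -2 + 4 = 2)
(W + (46 - 1*43))*j = (2 + (46 - 1*43))*(29/5) = (2 + (46 - 43))*(29/5) = (2 + 3)*(29/5) = 5*(29/5) = 29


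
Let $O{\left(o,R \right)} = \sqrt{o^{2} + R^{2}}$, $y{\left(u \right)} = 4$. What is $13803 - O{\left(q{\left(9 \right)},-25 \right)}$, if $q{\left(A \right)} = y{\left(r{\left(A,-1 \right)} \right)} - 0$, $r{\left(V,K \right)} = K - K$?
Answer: $13803 - \sqrt{641} \approx 13778.0$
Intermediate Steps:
$r{\left(V,K \right)} = 0$
$q{\left(A \right)} = 4$ ($q{\left(A \right)} = 4 - 0 = 4 + 0 = 4$)
$O{\left(o,R \right)} = \sqrt{R^{2} + o^{2}}$
$13803 - O{\left(q{\left(9 \right)},-25 \right)} = 13803 - \sqrt{\left(-25\right)^{2} + 4^{2}} = 13803 - \sqrt{625 + 16} = 13803 - \sqrt{641}$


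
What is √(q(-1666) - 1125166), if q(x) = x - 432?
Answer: 4*I*√70454 ≈ 1061.7*I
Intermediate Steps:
q(x) = -432 + x
√(q(-1666) - 1125166) = √((-432 - 1666) - 1125166) = √(-2098 - 1125166) = √(-1127264) = 4*I*√70454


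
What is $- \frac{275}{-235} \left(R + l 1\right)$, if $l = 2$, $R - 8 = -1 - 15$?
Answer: $- \frac{330}{47} \approx -7.0213$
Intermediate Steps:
$R = -8$ ($R = 8 - 16 = -8$)
$- \frac{275}{-235} \left(R + l 1\right) = - \frac{275}{-235} \left(-8 + 2 \cdot 1\right) = \left(-275\right) \left(- \frac{1}{235}\right) \left(-8 + 2\right) = \frac{55}{47} \left(-6\right) = - \frac{330}{47}$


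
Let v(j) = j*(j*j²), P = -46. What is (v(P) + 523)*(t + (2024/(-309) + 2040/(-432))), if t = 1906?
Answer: 15730356580675/1854 ≈ 8.4846e+9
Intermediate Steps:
v(j) = j⁴ (v(j) = j*j³ = j⁴)
(v(P) + 523)*(t + (2024/(-309) + 2040/(-432))) = ((-46)⁴ + 523)*(1906 + (2024/(-309) + 2040/(-432))) = (4477456 + 523)*(1906 + (2024*(-1/309) + 2040*(-1/432))) = 4477979*(1906 + (-2024/309 - 85/18)) = 4477979*(1906 - 20899/1854) = 4477979*(3512825/1854) = 15730356580675/1854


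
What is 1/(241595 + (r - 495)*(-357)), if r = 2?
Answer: 1/417596 ≈ 2.3947e-6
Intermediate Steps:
1/(241595 + (r - 495)*(-357)) = 1/(241595 + (2 - 495)*(-357)) = 1/(241595 - 493*(-357)) = 1/(241595 + 176001) = 1/417596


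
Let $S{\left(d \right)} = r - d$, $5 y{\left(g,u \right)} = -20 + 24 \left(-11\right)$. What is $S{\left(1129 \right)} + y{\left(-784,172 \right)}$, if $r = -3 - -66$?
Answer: $- \frac{5614}{5} \approx -1122.8$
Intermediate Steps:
$r = 63$ ($r = -3 + 66 = 63$)
$y{\left(g,u \right)} = - \frac{284}{5}$ ($y{\left(g,u \right)} = \frac{-20 + 24 \left(-11\right)}{5} = \frac{-20 - 264}{5} = \frac{1}{5} \left(-284\right) = - \frac{284}{5}$)
$S{\left(d \right)} = 63 - d$
$S{\left(1129 \right)} + y{\left(-784,172 \right)} = \left(63 - 1129\right) - \frac{284}{5} = -1066 - \frac{284}{5} = - \frac{5614}{5}$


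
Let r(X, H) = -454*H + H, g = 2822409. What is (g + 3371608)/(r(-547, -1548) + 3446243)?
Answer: 6194017/4147487 ≈ 1.4934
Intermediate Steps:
r(X, H) = -453*H
(g + 3371608)/(r(-547, -1548) + 3446243) = (2822409 + 3371608)/(-453*(-1548) + 3446243) = 6194017/(701244 + 3446243) = 6194017/4147487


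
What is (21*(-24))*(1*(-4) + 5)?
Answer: -504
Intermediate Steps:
(21*(-24))*(1*(-4) + 5) = -504*(-4 + 5) = -504*1 = -504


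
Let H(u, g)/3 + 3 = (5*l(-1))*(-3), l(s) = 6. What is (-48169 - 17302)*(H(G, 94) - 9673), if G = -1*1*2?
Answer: 651567392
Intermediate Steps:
G = -2 (G = -1*2 = -2)
H(u, g) = -279 (H(u, g) = -9 + 3*((5*6)*(-3)) = -9 + 3*(30*(-3)) = -9 + 3*(-90) = -9 - 270 = -279)
(-48169 - 17302)*(H(G, 94) - 9673) = (-48169 - 17302)*(-279 - 9673) = -65471*(-9952) = 651567392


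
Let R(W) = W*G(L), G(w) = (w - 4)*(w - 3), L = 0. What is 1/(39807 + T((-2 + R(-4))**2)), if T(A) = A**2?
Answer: 1/6289807 ≈ 1.5899e-7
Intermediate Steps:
G(w) = (-4 + w)*(-3 + w)
R(W) = 12*W (R(W) = W*(12 + 0**2 - 7*0) = W*(12 + 0 + 0) = W*12 = 12*W)
1/(39807 + T((-2 + R(-4))**2)) = 1/(39807 + ((-2 + 12*(-4))**2)**2) = 1/(39807 + ((-2 - 48)**2)**2) = 1/(39807 + ((-50)**2)**2) = 1/(39807 + 2500**2) = 1/(39807 + 6250000) = 1/6289807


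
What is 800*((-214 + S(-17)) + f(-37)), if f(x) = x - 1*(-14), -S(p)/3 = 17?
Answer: -230400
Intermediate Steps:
S(p) = -51 (S(p) = -3*17 = -51)
f(x) = 14 + x (f(x) = x + 14 = 14 + x)
800*((-214 + S(-17)) + f(-37)) = 800*((-214 - 51) + (14 - 37)) = 800*(-265 - 23) = 800*(-288) = -230400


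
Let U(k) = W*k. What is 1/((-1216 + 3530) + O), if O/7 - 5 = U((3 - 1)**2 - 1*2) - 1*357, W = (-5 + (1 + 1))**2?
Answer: -1/24 ≈ -0.041667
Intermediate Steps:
W = 9 (W = (-5 + 2)**2 = (-3)**2 = 9)
U(k) = 9*k
O = -2338 (O = 35 + 7*(9*((3 - 1)**2 - 1*2) - 1*357) = 35 + 7*(9*(2**2 - 2) - 357) = 35 + 7*(9*(4 - 2) - 357) = 35 + 7*(9*2 - 357) = 35 + 7*(18 - 357) = 35 + 7*(-339) = 35 - 2373 = -2338)
1/((-1216 + 3530) + O) = 1/((-1216 + 3530) - 2338) = 1/(2314 - 2338) = 1/(-24) = -1/24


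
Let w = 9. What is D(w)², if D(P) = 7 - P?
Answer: 4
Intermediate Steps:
D(w)² = (7 - 1*9)² = (7 - 9)² = (-2)² = 4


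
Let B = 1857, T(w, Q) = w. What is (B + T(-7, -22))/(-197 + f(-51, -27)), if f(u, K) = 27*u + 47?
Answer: -1850/1527 ≈ -1.2115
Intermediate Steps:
f(u, K) = 47 + 27*u
(B + T(-7, -22))/(-197 + f(-51, -27)) = (1857 - 7)/(-197 + (47 + 27*(-51))) = 1850/(-197 + (47 - 1377)) = 1850/(-197 - 1330) = 1850/(-1527) = 1850*(-1/1527) = -1850/1527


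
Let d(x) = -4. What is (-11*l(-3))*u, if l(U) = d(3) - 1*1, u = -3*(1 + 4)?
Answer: -825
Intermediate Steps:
u = -15 (u = -3*5 = -15)
l(U) = -5 (l(U) = -4 - 1*1 = -4 - 1 = -5)
(-11*l(-3))*u = -11*(-5)*(-15) = 55*(-15) = -825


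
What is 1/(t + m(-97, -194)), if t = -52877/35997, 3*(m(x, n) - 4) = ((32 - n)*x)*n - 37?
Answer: 11999/17009936760 ≈ 7.0541e-7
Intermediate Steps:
m(x, n) = -25/3 + n*x*(32 - n)/3 (m(x, n) = 4 + (((32 - n)*x)*n - 37)/3 = 4 + ((x*(32 - n))*n - 37)/3 = 4 + (n*x*(32 - n) - 37)/3 = 4 + (-37 + n*x*(32 - n))/3 = 4 + (-37/3 + n*x*(32 - n)/3) = -25/3 + n*x*(32 - n)/3)
t = -52877/35997 (t = -52877*1/35997 = -52877/35997 ≈ -1.4689)
1/(t + m(-97, -194)) = 1/(-52877/35997 + (-25/3 - ⅓*(-97)*(-194)² + (32/3)*(-194)*(-97))) = 1/(-52877/35997 + (-25/3 - ⅓*(-97)*37636 + 602176/3)) = 1/(-52877/35997 + (-25/3 + 3650692/3 + 602176/3)) = 1/(-52877/35997 + 4252843/3) = 1/(17009936760/11999) = 11999/17009936760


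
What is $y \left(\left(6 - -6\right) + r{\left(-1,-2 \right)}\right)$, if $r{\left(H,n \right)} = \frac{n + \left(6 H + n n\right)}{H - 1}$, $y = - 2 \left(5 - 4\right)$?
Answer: $-28$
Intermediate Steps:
$y = -2$ ($y = \left(-2\right) 1 = -2$)
$r{\left(H,n \right)} = \frac{n + n^{2} + 6 H}{-1 + H}$ ($r{\left(H,n \right)} = \frac{n + \left(6 H + n^{2}\right)}{-1 + H} = \frac{n + \left(n^{2} + 6 H\right)}{-1 + H} = \frac{n + n^{2} + 6 H}{-1 + H}$)
$y \left(\left(6 - -6\right) + r{\left(-1,-2 \right)}\right) = - 2 \left(\left(6 - -6\right) + \frac{-2 + \left(-2\right)^{2} + 6 \left(-1\right)}{-1 - 1}\right) = - 2 \left(\left(6 + 6\right) + \frac{-2 + 4 - 6}{-2}\right) = - 2 \left(12 - -2\right) = - 2 \left(12 + 2\right) = \left(-2\right) 14 = -28$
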